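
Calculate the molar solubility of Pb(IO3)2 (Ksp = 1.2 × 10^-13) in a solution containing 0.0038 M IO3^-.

8.3e-9 M

Pb(IO3)2(s) <=> Pb^2+ + 2 IO3^-
Ksp = [Pb^2+][IO3^-]^2
If s mol/L dissolves here, [Pb^2+] = s, [IO3^-] = 0.0038 + 2s ≈ 0.0038 (since the IO3^- already present dominates).
Ksp ≈ s × (0.0038)^2
s = 8.3 x 10^-9 M
Check: 2s = 1.7 x 10^-8 ≪ 0.0038, so the approximation is valid.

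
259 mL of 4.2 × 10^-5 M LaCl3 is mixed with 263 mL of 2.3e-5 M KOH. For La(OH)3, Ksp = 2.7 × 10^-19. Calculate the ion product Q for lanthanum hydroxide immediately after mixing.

Total volume = 259 + 263 = 522 mL.
[La^3+] = 4.2 × 10^-5 × (259/522) = 2.08 x 10^-5 M
[OH^-] = 2.3 x 10^-5 × (263/522) = 1.16 x 10^-5 M
La(OH)3(s) ⇌ La^3+ + 3 OH^-, so Q = [La^3+][OH^-]^3
Q = (2.08 × 10^-5)(1.16 x 10^-5)^3 = 3.2 × 10^-20
Q < Ksp, so no precipitate of La(OH)3 forms.

Q = 3.2 × 10^-20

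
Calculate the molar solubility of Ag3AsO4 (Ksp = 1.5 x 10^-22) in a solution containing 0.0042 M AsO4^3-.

s = 1.1 × 10^-7 M

Ag3AsO4(s) ⇌ 3 Ag^+(aq) + AsO4^3-(aq)
Ksp = [Ag^+]^3[AsO4^3-]
Let s = moles of Ag3AsO4 that dissolve per litre. [Ag^+] = 3s, [AsO4^3-] = 0.0042 + s ≈ 0.0042 (since the AsO4^3- already present dominates).
Ksp ≈ (3s)^3 × 0.0042
s = 1.1 × 10^-7 M
Check: s = 1.1 × 10^-7 ≪ 0.0042, so the approximation is valid.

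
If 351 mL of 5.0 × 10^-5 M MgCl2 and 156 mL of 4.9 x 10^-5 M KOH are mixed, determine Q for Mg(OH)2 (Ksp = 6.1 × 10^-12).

7.9 × 10^-15

Total volume = 351 + 156 = 507 mL.
[Mg^2+] = 5.0 x 10^-5 × (351/507) = 3.46 x 10^-5 M
[OH^-] = 4.9 × 10^-5 × (156/507) = 1.51 x 10^-5 M
Mg(OH)2(s) ⇌ Mg^2+(aq) + 2 OH^-(aq), so Q = [Mg^2+][OH^-]^2
Q = (3.46 x 10^-5)(1.51 × 10^-5)^2 = 7.9 × 10^-15
Q < Ksp, so no precipitate of Mg(OH)2 forms.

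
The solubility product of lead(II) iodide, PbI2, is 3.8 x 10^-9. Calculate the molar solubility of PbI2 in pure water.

s = 9.8 × 10^-4 M

PbI2(s) ⇌ Pb^2+(aq) + 2 I^-(aq)
Ksp = [Pb^2+][I^-]^2
If s mol/L of PbI2 dissolves, [Pb^2+] = s and [I^-] = 2s.
Ksp = s(2s)^2 = 4s^3
s^3 = 3.8 x 10^-9 / 4, so s = 9.8 x 10^-4 M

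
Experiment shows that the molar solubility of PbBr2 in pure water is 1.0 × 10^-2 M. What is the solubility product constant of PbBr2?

PbBr2(s) ⇌ Pb^2+(aq) + 2 Br^-(aq)
Let s = molar solubility. Then [Pb^2+] = s and [Br^-] = 2s.
Ksp = [Pb^2+][Br^-]^2
So Ksp = s × (2s)^2 = 4s^3
With s = 1.0 x 10^-2: Ksp = 4.0 × 10^-6

Ksp = 4.0e-6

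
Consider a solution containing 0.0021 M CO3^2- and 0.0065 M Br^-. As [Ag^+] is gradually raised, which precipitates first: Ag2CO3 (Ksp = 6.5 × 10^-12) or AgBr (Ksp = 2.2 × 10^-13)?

Precipitation of each salt starts when its ion product equals its Ksp.
For Ag2CO3: 6.5 × 10^-12 = 0.0021 × [Ag^+]^2  ⇒  [Ag^+] = 5.6 × 10^-5 M.
For AgBr: 2.2 × 10^-13 = 0.0065 × [Ag^+]  ⇒  [Ag^+] = 3.4 × 10^-11 M.
The salt with the lower threshold [Ag^+] precipitates first: AgBr.

AgBr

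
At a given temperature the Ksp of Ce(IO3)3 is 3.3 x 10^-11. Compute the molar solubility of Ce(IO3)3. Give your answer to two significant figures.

s ≈ 1.1 x 10^-3 M

Ce(IO3)3(s) ⇌ Ce^3+(aq) + 3 IO3^-(aq)
Ksp = [Ce^3+][IO3^-]^3
With molar solubility s: [Ce^3+] = s, [IO3^-] = 3s.
Substituting: Ksp = s(3s)^3 = 27s^4
Solving, s = (3.3 x 10^-11/27)^(1/4) = 1.1 × 10^-3 M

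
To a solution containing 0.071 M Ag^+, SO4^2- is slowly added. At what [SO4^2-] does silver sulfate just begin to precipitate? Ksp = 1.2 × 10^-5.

Ag2SO4(s) ⇌ 2 Ag^+ + SO4^2-
Ksp = [Ag^+]^2[SO4^2-]
Precipitation begins when Q = Ksp. With [Ag^+] = 0.071 M:
1.2 × 10^-5 = (0.071)^2 × [SO4^2-]
[SO4^2-] = (1.2 × 10^-5 / 5.04 x 10^-3) = 2.4 × 10^-3 M

2.4 × 10^-3 M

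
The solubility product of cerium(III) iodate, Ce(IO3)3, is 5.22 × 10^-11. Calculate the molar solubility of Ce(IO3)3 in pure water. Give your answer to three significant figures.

Ce(IO3)3(s) ⇌ Ce^3+ + 3 IO3^-
Ksp = [Ce^3+][IO3^-]^3
With molar solubility s: [Ce^3+] = s, [IO3^-] = 3s.
So Ksp = s × (3s)^3 = 27s^4
s = (5.22 × 10^-11 / 27)^(1/4) = 1.18 × 10^-3 M

s = 1.18e-3 M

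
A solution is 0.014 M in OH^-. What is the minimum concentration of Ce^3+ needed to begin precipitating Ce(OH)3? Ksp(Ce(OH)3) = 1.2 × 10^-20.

4.4 × 10^-15 M

Ce(OH)3(s) <=> Ce^3+(aq) + 3 OH^-(aq)
Ksp = [Ce^3+][OH^-]^3
Precipitation begins when Q = Ksp. With [OH^-] = 0.014 M:
1.2 × 10^-20 = (0.014)^3 × [Ce^3+]
[Ce^3+] = (1.2 × 10^-20 / 2.74 × 10^-6) = 4.4 × 10^-15 M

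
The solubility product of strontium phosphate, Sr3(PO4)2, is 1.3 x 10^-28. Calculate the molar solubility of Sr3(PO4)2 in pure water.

s ≈ 1.0 x 10^-6 M

Sr3(PO4)2(s) ⇌ 3 Sr^2+ + 2 PO4^3-
Ksp = [Sr^2+]^3[PO4^3-]^2
Let s = molar solubility. Then [Sr^2+] = 3s and [PO4^3-] = 2s.
Ksp = (3s)^3(2s)^2 = 108s^5
s = (1.3 x 10^-28 / 108)^(1/5) = 1.0 × 10^-6 M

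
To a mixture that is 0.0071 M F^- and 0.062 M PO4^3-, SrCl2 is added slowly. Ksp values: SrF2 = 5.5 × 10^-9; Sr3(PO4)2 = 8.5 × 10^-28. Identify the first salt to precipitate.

Precipitation of each salt starts when its ion product equals its Ksp.
For SrF2: 5.5 × 10^-9 = (0.0071)^2 × [Sr^2+]  ⇒  [Sr^2+] = 1.1 x 10^-4 M.
For Sr3(PO4)2: 8.5 × 10^-28 = (0.062)^2 × [Sr^2+]^3  ⇒  [Sr^2+] = 6.0 × 10^-9 M.
The salt with the lower threshold [Sr^2+] precipitates first: Sr3(PO4)2.

Sr3(PO4)2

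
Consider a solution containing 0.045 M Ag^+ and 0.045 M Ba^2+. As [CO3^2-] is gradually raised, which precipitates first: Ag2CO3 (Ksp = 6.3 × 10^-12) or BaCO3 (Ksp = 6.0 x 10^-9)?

Each salt begins to precipitate when Q = Ksp, i.e. when [CO3^2-] reaches its threshold.
For Ag2CO3: 6.3 × 10^-12 = (0.045)^2 × [CO3^2-]  ⇒  [CO3^2-] = 3.1 x 10^-9 M.
For BaCO3: 6.0 x 10^-9 = 0.045 × [CO3^2-]  ⇒  [CO3^2-] = 1.3 × 10^-7 M.
The salt with the lower threshold [CO3^2-] precipitates first: Ag2CO3.

Ag2CO3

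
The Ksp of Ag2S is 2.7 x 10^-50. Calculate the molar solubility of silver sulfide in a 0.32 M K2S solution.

1.5 × 10^-25 M

Ag2S(s) <=> 2 Ag^+(aq) + S^2-(aq)
Ksp = [Ag^+]^2[S^2-]
Let s be the molar solubility in this solution. [Ag^+] = 2s, [S^2-] = 0.32 + s ≈ 0.32 (common-ion effect: S^2- is already 0.32 M).
Ksp ≈ (2s)^2 × 0.32
s = 1.5 × 10^-25 M
Check: s = 1.5 × 10^-25 ≪ 0.32, so the approximation is valid.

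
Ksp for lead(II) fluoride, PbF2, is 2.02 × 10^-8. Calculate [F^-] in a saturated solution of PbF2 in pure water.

3.43 × 10^-3 M

PbF2(s) ⇌ Pb^2+ + 2 F^-
Ksp = [Pb^2+][F^-]^2
For each mole of PbF2 that dissolves: [Pb^2+] = s, [F^-] = 2s.
Ksp = s(2s)^2 = 4s^3
s = (2.02 × 10^-8 / 4)^(1/3) = 1.716 x 10^-3 M
[F^-] = 2s = 3.43 × 10^-3 M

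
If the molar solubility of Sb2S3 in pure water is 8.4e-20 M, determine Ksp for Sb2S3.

Ksp ≈ 4.5 × 10^-94

Sb2S3(s) <=> 2 Sb^3+ + 3 S^2-
If s mol/L of Sb2S3 dissolves, [Sb^3+] = 2s and [S^2-] = 3s.
Ksp = [Sb^3+]^2[S^2-]^3
So Ksp = (2s)^2 × (3s)^3 = 108s^5
With s = 8.4 × 10^-20: Ksp = 4.5 × 10^-94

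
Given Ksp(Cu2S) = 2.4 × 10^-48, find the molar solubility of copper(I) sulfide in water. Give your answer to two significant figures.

Cu2S(s) ⇌ 2 Cu^+(aq) + S^2-(aq)
Ksp = [Cu^+]^2[S^2-]
Let s = molar solubility. Then [Cu^+] = 2s and [S^2-] = s.
Substituting: Ksp = (2s)^2s = 4s^3
s^3 = 2.4 × 10^-48 / 4, so s = 8.4 x 10^-17 M

s = 8.4e-17 M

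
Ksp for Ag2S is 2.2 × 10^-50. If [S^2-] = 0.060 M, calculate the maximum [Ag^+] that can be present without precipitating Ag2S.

[Ag^+] = 6.1 × 10^-25 M

Ag2S(s) ⇌ 2 Ag^+(aq) + S^2-(aq)
Ksp = [Ag^+]^2[S^2-]
Precipitation begins when Q = Ksp. With [S^2-] = 0.060 M:
2.2 × 10^-50 = (0.060) × [Ag^+]^2
[Ag^+] = (2.2 × 10^-50 / 6.0 × 10^-2)^(1/2) = 6.1 × 10^-25 M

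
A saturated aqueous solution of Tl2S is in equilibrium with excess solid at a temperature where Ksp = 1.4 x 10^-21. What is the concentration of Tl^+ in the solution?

1.4 x 10^-7 M

Tl2S(s) ⇌ 2 Tl^+ + S^2-
Ksp = [Tl^+]^2[S^2-]
For each mole of Tl2S that dissolves: [Tl^+] = 2s, [S^2-] = s.
Ksp = (2s)^2s = 4s^3
s = (1.4 x 10^-21 / 4)^(1/3) = 7.05 × 10^-8 M
[Tl^+] = 2s = 1.4 × 10^-7 M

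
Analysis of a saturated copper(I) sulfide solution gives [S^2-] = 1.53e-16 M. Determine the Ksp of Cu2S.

Ksp ≈ 1.43 x 10^-47

Cu2S(s) ⇌ 2 Cu^+(aq) + S^2-(aq)
Stoichiometry gives [Cu^+] = (2/1)[S^2-] = 3.060 x 10^-16 M.
Ksp = [Cu^+]^2[S^2-]
Ksp = (3.060 × 10^-16)^2 × 1.53 × 10^-16 = 1.43 × 10^-47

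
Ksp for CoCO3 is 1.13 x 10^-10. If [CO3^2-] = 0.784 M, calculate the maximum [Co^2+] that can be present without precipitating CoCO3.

CoCO3(s) ⇌ Co^2+(aq) + CO3^2-(aq)
Ksp = [Co^2+][CO3^2-]
Precipitation begins when Q = Ksp. With [CO3^2-] = 0.784 M:
1.13 x 10^-10 = (0.784) × [Co^2+]
[Co^2+] = (1.13 x 10^-10 / 7.84 × 10^-1) = 1.44 × 10^-10 M

[Co^2+] = 1.44e-10 M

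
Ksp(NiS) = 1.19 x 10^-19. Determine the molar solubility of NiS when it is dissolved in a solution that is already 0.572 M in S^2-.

NiS(s) ⇌ Ni^2+(aq) + S^2-(aq)
Ksp = [Ni^2+][S^2-]
Let s be the molar solubility in this solution. [Ni^2+] = s, [S^2-] = 0.572 + s ≈ 0.572 (common-ion effect: S^2- is already 0.572 M).
Ksp ≈ s × 0.572
s = 2.08 × 10^-19 M
Check: s = 2.1 × 10^-19 ≪ 0.572, so the approximation is valid.

2.08 × 10^-19 M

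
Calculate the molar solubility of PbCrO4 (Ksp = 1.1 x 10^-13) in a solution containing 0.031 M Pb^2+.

PbCrO4(s) ⇌ Pb^2+(aq) + CrO4^2-(aq)
Ksp = [Pb^2+][CrO4^2-]
Let s be the molar solubility in this solution. [Pb^2+] = 0.031 + s ≈ 0.031, [CrO4^2-] = s (Ksp is small, so little additional dissolves).
Ksp ≈ 0.031 × s
s = 3.5 × 10^-12 M
Check: s = 3.5 x 10^-12 ≪ 0.031, so the approximation is valid.

s ≈ 3.5e-12 M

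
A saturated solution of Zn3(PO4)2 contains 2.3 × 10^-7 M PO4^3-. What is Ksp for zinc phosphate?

Zn3(PO4)2(s) ⇌ 3 Zn^2+ + 2 PO4^3-
Stoichiometry gives [Zn^2+] = (3/2)[PO4^3-] = 3.45 × 10^-7 M.
Ksp = [Zn^2+]^3[PO4^3-]^2
Ksp = (3.45 x 10^-7)^3 × (2.3 × 10^-7)^2 = 2.2 × 10^-33

2.2 × 10^-33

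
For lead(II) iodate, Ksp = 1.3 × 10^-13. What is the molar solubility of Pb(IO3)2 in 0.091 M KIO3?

s = 1.6e-11 M

Pb(IO3)2(s) ⇌ Pb^2+ + 2 IO3^-
Ksp = [Pb^2+][IO3^-]^2
Let s = moles of Pb(IO3)2 that dissolve per litre. [Pb^2+] = s, [IO3^-] = 0.091 + 2s ≈ 0.091 (common-ion effect: IO3^- is already 0.091 M).
Ksp ≈ s × (0.091)^2
s = 1.6 × 10^-11 M
Check: 2s = 3.1 × 10^-11 ≪ 0.091, so the approximation is valid.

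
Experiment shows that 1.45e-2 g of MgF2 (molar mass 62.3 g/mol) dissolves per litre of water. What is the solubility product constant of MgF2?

Molar solubility s = (1.45 x 10^-2 g/L) / (62.3 g/mol) = 2.327 x 10^-4 M.
MgF2(s) ⇌ Mg^2+ + 2 F^-
If s mol/L of MgF2 dissolves, [Mg^2+] = s and [F^-] = 2s.
Ksp = [Mg^2+][F^-]^2
So Ksp = s × (2s)^2 = 4s^3
With s = 2.327 x 10^-4: Ksp = 5.04 × 10^-11

5.04 x 10^-11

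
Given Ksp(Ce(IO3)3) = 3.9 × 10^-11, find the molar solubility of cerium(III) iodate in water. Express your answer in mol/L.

Ce(IO3)3(s) <=> Ce^3+ + 3 IO3^-
Ksp = [Ce^3+][IO3^-]^3
With molar solubility s: [Ce^3+] = s, [IO3^-] = 3s.
So Ksp = s × (3s)^3 = 27s^4
Solving, s = (3.9 × 10^-11/27)^(1/4) = 1.1 x 10^-3 M

s ≈ 1.1 × 10^-3 M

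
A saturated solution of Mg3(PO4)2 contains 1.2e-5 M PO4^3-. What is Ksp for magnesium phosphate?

Ksp ≈ 8.4 × 10^-25

Mg3(PO4)2(s) <=> 3 Mg^2+ + 2 PO4^3-
Stoichiometry gives [Mg^2+] = (3/2)[PO4^3-] = 1.80 x 10^-5 M.
Ksp = [Mg^2+]^3[PO4^3-]^2
Ksp = (1.80 x 10^-5)^3 × (1.2 × 10^-5)^2 = 8.4 x 10^-25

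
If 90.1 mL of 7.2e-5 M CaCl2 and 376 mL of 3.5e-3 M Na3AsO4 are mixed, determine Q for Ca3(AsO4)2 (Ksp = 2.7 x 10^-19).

Total volume = 90.1 + 376 = 466.1 mL.
[Ca^2+] = 7.2 × 10^-5 × (90.1/466.1) = 1.39 × 10^-5 M
[AsO4^3-] = 3.5 × 10^-3 × (376/466.1) = 2.82 x 10^-3 M
Ca3(AsO4)2(s) <=> 3 Ca^2+(aq) + 2 AsO4^3-(aq), so Q = [Ca^2+]^3[AsO4^3-]^2
Q = (1.39 × 10^-5)^3(2.82 × 10^-3)^2 = 2.1 × 10^-20
Q < Ksp, so no precipitate of Ca3(AsO4)2 forms.

Q = 2.1 × 10^-20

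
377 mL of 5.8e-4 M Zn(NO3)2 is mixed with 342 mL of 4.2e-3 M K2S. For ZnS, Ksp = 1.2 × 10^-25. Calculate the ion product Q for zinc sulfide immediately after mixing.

Q ≈ 6.1 x 10^-7

Total volume = 377 + 342 = 719 mL.
[Zn^2+] = 5.8 × 10^-4 × (377/719) = 3.04 × 10^-4 M
[S^2-] = 4.2 × 10^-3 × (342/719) = 2.00 × 10^-3 M
ZnS(s) ⇌ Zn^2+ + S^2-, so Q = [Zn^2+][S^2-]
Q = (3.04 × 10^-4)(2.00 × 10^-3) = 6.1 × 10^-7
Q > Ksp, so ZnS will precipitate.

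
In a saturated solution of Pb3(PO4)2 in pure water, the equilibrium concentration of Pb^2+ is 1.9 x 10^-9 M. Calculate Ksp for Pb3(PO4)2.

Ksp ≈ 1.1 x 10^-44

Pb3(PO4)2(s) ⇌ 3 Pb^2+(aq) + 2 PO4^3-(aq)
Stoichiometry gives [PO4^3-] = (2/3)[Pb^2+] = 1.27 x 10^-9 M.
Ksp = [Pb^2+]^3[PO4^3-]^2
Ksp = (1.9 x 10^-9)^3 × (1.27 x 10^-9)^2 = 1.1 x 10^-44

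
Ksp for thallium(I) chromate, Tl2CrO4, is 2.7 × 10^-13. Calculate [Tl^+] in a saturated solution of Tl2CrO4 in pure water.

8.1e-5 M

Tl2CrO4(s) ⇌ 2 Tl^+(aq) + CrO4^2-(aq)
Ksp = [Tl^+]^2[CrO4^2-]
Let s = molar solubility. Then [Tl^+] = 2s and [CrO4^2-] = s.
Ksp = (2s)^2s = 4s^3
s^3 = 2.7 × 10^-13 / 4, so s = 4.07 x 10^-5 M
[Tl^+] = 2s = 8.1 × 10^-5 M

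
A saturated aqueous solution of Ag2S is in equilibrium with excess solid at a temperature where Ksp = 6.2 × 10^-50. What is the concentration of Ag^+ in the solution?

Ag2S(s) ⇌ 2 Ag^+(aq) + S^2-(aq)
Ksp = [Ag^+]^2[S^2-]
For each mole of Ag2S that dissolves: [Ag^+] = 2s, [S^2-] = s.
Substituting: Ksp = (2s)^2s = 4s^3
Solving, s = (6.2 × 10^-50/4)^(1/3) = 2.49 × 10^-17 M
[Ag^+] = 2s = 5.0 × 10^-17 M

[Ag^+] = 5.0 × 10^-17 M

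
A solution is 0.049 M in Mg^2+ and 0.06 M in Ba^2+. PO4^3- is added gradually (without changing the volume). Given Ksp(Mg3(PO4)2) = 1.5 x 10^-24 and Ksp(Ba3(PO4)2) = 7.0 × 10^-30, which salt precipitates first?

Each salt begins to precipitate when Q = Ksp, i.e. when [PO4^3-] reaches its threshold.
For Mg3(PO4)2: 1.5 x 10^-24 = (0.049)^3 × [PO4^3-]^2  ⇒  [PO4^3-] = 1.1 × 10^-10 M.
For Ba3(PO4)2: 7.0 × 10^-30 = (0.06)^3 × [PO4^3-]^2  ⇒  [PO4^3-] = 1.8 × 10^-13 M.
The salt with the lower threshold [PO4^3-] precipitates first: Ba3(PO4)2.

Ba3(PO4)2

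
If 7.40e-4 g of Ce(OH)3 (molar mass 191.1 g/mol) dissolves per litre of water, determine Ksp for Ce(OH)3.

Molar solubility s = (7.40 x 10^-4 g/L) / (191.1 g/mol) = 3.872 x 10^-6 M.
Ce(OH)3(s) ⇌ Ce^3+ + 3 OH^-
For each mole of Ce(OH)3 that dissolves: [Ce^3+] = s, [OH^-] = 3s.
Ksp = [Ce^3+][OH^-]^3
Ksp = s(3s)^3 = 27s^4
With s = 3.872 x 10^-6: Ksp = 6.07 × 10^-21

6.07 x 10^-21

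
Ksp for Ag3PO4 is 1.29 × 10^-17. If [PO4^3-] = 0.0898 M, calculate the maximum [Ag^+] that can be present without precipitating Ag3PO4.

Ag3PO4(s) <=> 3 Ag^+(aq) + PO4^3-(aq)
Ksp = [Ag^+]^3[PO4^3-]
Precipitation begins when Q = Ksp. With [PO4^3-] = 0.0898 M:
1.29 × 10^-17 = (0.0898) × [Ag^+]^3
[Ag^+] = (1.29 × 10^-17 / 8.98 × 10^-2)^(1/3) = 5.24 × 10^-6 M

[Ag^+] = 5.24 × 10^-6 M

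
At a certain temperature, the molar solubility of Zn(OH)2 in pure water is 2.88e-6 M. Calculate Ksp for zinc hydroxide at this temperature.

Ksp = 9.56 × 10^-17

Zn(OH)2(s) ⇌ Zn^2+ + 2 OH^-
With molar solubility s: [Zn^2+] = s, [OH^-] = 2s.
Ksp = [Zn^2+][OH^-]^2
So Ksp = s × (2s)^2 = 4s^3
Ksp = 4 × (2.88 x 10^-6)^3 = 9.56 × 10^-17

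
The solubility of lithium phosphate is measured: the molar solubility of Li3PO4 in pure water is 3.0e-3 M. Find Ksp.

Ksp = 2.2 × 10^-9

Li3PO4(s) ⇌ 3 Li^+(aq) + PO4^3-(aq)
With molar solubility s: [Li^+] = 3s, [PO4^3-] = s.
Ksp = [Li^+]^3[PO4^3-]
So Ksp = (3s)^3 × s = 27s^4
Ksp = 27 × (3.0 x 10^-3)^4 = 2.2 x 10^-9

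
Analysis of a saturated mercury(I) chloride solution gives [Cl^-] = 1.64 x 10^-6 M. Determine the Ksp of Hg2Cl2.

Hg2Cl2(s) ⇌ Hg2^2+(aq) + 2 Cl^-(aq)
Stoichiometry gives [Hg2^2+] = (1/2)[Cl^-] = 8.200 × 10^-7 M.
Ksp = [Hg2^2+][Cl^-]^2
Ksp = 8.200 × 10^-7 × (1.64 × 10^-6)^2 = 2.21 × 10^-18

Ksp ≈ 2.21 × 10^-18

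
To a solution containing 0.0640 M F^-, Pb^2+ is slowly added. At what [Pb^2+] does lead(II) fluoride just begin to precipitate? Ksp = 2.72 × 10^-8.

PbF2(s) ⇌ Pb^2+(aq) + 2 F^-(aq)
Ksp = [Pb^2+][F^-]^2
Precipitation begins when Q = Ksp. With [F^-] = 0.0640 M:
2.72 × 10^-8 = (0.0640)^2 × [Pb^2+]
[Pb^2+] = (2.72 × 10^-8 / 4.096 × 10^-3) = 6.64 × 10^-6 M

[Pb^2+] = 6.64e-6 M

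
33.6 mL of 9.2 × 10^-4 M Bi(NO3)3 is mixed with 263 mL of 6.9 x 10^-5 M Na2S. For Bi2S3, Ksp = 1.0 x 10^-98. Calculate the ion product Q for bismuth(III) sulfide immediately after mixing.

Total volume = 33.6 + 263 = 296.6 mL.
[Bi^3+] = 9.2 × 10^-4 × (33.6/296.6) = 1.04 × 10^-4 M
[S^2-] = 6.9 x 10^-5 × (263/296.6) = 6.12 x 10^-5 M
Bi2S3(s) ⇌ 2 Bi^3+ + 3 S^2-, so Q = [Bi^3+]^2[S^2-]^3
Q = (1.04 × 10^-4)^2(6.12 × 10^-5)^3 = 2.5 × 10^-21
Q > Ksp, so Bi2S3 will precipitate.

2.5e-21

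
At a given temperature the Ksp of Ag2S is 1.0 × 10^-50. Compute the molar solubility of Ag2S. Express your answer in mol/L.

1.4 × 10^-17 M

Ag2S(s) ⇌ 2 Ag^+(aq) + S^2-(aq)
Ksp = [Ag^+]^2[S^2-]
For each mole of Ag2S that dissolves: [Ag^+] = 2s, [S^2-] = s.
So Ksp = (2s)^2 × s = 4s^3
s^3 = 1.0 × 10^-50 / 4, so s = 1.4 x 10^-17 M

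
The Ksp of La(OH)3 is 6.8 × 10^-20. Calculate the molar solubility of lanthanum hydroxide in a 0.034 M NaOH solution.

La(OH)3(s) <=> La^3+ + 3 OH^-
Ksp = [La^3+][OH^-]^3
Let s = moles of La(OH)3 that dissolve per litre. [La^3+] = s, [OH^-] = 0.034 + 3s ≈ 0.034 (Ksp is small, so little additional dissolves).
Ksp ≈ s × (0.034)^3
s = 1.7 x 10^-15 M
Check: 3s = 5.2 x 10^-15 ≪ 0.034, so the approximation is valid.

s = 1.7 × 10^-15 M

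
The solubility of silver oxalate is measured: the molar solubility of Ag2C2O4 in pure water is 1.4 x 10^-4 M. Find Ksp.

Ksp = 1.1e-11

Ag2C2O4(s) ⇌ 2 Ag^+ + C2O4^2-
For each mole of Ag2C2O4 that dissolves: [Ag^+] = 2s, [C2O4^2-] = s.
Ksp = [Ag^+]^2[C2O4^2-]
So Ksp = (2s)^2 × s = 4s^3
Ksp = 4 × (1.4 x 10^-4)^3 = 1.1 × 10^-11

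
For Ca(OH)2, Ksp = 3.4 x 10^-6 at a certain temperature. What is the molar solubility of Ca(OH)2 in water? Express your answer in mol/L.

s ≈ 9.5 x 10^-3 M

Ca(OH)2(s) ⇌ Ca^2+ + 2 OH^-
Ksp = [Ca^2+][OH^-]^2
Let s = molar solubility. Then [Ca^2+] = s and [OH^-] = 2s.
Ksp = s(2s)^2 = 4s^3
s = (3.4 x 10^-6 / 4)^(1/3) = 9.5 × 10^-3 M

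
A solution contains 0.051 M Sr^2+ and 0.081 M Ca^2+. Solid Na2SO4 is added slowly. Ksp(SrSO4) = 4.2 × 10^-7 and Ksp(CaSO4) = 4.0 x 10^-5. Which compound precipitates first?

Each salt begins to precipitate when Q = Ksp, i.e. when [SO4^2-] reaches its threshold.
For SrSO4: 4.2 × 10^-7 = 0.051 × [SO4^2-]  ⇒  [SO4^2-] = 8.2 x 10^-6 M.
For CaSO4: 4.0 x 10^-5 = 0.081 × [SO4^2-]  ⇒  [SO4^2-] = 4.9 × 10^-4 M.
The salt with the lower threshold [SO4^2-] precipitates first: SrSO4.

SrSO4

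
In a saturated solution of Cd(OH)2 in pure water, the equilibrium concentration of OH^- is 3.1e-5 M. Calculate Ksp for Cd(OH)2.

Cd(OH)2(s) ⇌ Cd^2+(aq) + 2 OH^-(aq)
Stoichiometry gives [Cd^2+] = (1/2)[OH^-] = 1.55 x 10^-5 M.
Ksp = [Cd^2+][OH^-]^2
Ksp = 1.55 × 10^-5 × (3.1 × 10^-5)^2 = 1.5 × 10^-14

Ksp ≈ 1.5 × 10^-14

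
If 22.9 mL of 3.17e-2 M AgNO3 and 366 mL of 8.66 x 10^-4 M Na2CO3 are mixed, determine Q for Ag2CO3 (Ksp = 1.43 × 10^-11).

Total volume = 22.9 + 366 = 388.9 mL.
[Ag^+] = 3.17 × 10^-2 × (22.9/388.9) = 1.867 x 10^-3 M
[CO3^2-] = 8.66 × 10^-4 × (366/388.9) = 8.150 × 10^-4 M
Ag2CO3(s) ⇌ 2 Ag^+(aq) + CO3^2-(aq), so Q = [Ag^+]^2[CO3^2-]
Q = (1.867 × 10^-3)^2(8.150 x 10^-4) = 2.84 × 10^-9
Q > Ksp, so Ag2CO3 will precipitate.

Q = 2.84 x 10^-9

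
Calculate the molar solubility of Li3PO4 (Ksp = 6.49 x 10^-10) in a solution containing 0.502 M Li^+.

5.13 × 10^-9 M

Li3PO4(s) ⇌ 3 Li^+(aq) + PO4^3-(aq)
Ksp = [Li^+]^3[PO4^3-]
Let s be the molar solubility in this solution. [Li^+] = 0.502 + 3s ≈ 0.502, [PO4^3-] = s (common-ion effect: Li^+ is already 0.502 M).
Ksp ≈ (0.502)^3 × s
s = 5.13 × 10^-9 M
Check: 3s = 1.5 × 10^-8 ≪ 0.502, so the approximation is valid.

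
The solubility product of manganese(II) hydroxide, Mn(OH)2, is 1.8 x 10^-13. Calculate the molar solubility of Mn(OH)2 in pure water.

Mn(OH)2(s) ⇌ Mn^2+(aq) + 2 OH^-(aq)
Ksp = [Mn^2+][OH^-]^2
Let s = molar solubility. Then [Mn^2+] = s and [OH^-] = 2s.
Ksp = s(2s)^2 = 4s^3
s = (1.8 x 10^-13 / 4)^(1/3) = 3.6 × 10^-5 M

3.6 × 10^-5 M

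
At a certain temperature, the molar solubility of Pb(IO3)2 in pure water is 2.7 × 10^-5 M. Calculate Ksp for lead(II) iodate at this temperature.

Ksp = 7.9 x 10^-14

Pb(IO3)2(s) ⇌ Pb^2+ + 2 IO3^-
Let s = molar solubility. Then [Pb^2+] = s and [IO3^-] = 2s.
Ksp = [Pb^2+][IO3^-]^2
Substituting: Ksp = s(2s)^2 = 4s^3
Ksp = 4 × (2.7 × 10^-5)^3 = 7.9 × 10^-14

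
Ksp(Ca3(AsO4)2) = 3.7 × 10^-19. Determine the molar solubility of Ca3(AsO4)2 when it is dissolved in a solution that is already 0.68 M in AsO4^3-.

s ≈ 3.1e-7 M

Ca3(AsO4)2(s) ⇌ 3 Ca^2+ + 2 AsO4^3-
Ksp = [Ca^2+]^3[AsO4^3-]^2
Let s be the molar solubility in this solution. [Ca^2+] = 3s, [AsO4^3-] = 0.68 + 2s ≈ 0.68 (Ksp is small, so little additional dissolves).
Ksp ≈ (3s)^3 × (0.68)^2
s = 3.1 × 10^-7 M
Check: 2s = 6.2 × 10^-7 ≪ 0.68, so the approximation is valid.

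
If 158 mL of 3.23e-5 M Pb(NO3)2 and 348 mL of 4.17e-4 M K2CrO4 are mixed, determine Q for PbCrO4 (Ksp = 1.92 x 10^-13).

Total volume = 158 + 348 = 506 mL.
[Pb^2+] = 3.23 × 10^-5 × (158/506) = 1.009 x 10^-5 M
[CrO4^2-] = 4.17 × 10^-4 × (348/506) = 2.868 × 10^-4 M
PbCrO4(s) <=> Pb^2+(aq) + CrO4^2-(aq), so Q = [Pb^2+][CrO4^2-]
Q = (1.009 x 10^-5)(2.868 × 10^-4) = 2.89 × 10^-9
Q > Ksp, so PbCrO4 will precipitate.

2.89e-9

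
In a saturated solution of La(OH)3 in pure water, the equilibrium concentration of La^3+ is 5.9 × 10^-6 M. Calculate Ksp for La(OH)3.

Ksp ≈ 3.3 × 10^-20

La(OH)3(s) <=> La^3+ + 3 OH^-
Stoichiometry gives [OH^-] = (3/1)[La^3+] = 1.77 × 10^-5 M.
Ksp = [La^3+][OH^-]^3
Ksp = 5.9 × 10^-6 × (1.77 x 10^-5)^3 = 3.3 x 10^-20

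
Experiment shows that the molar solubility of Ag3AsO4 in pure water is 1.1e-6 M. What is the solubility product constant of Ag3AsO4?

Ag3AsO4(s) ⇌ 3 Ag^+(aq) + AsO4^3-(aq)
With molar solubility s: [Ag^+] = 3s, [AsO4^3-] = s.
Ksp = [Ag^+]^3[AsO4^3-]
Ksp = (3s)^3s = 27s^4
With s = 1.1 × 10^-6: Ksp = 4.0 × 10^-23

4.0 × 10^-23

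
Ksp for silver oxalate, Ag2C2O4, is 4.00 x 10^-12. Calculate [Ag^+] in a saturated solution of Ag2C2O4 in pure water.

[Ag^+] = 2.00 × 10^-4 M

Ag2C2O4(s) ⇌ 2 Ag^+ + C2O4^2-
Ksp = [Ag^+]^2[C2O4^2-]
If s mol/L of Ag2C2O4 dissolves, [Ag^+] = 2s and [C2O4^2-] = s.
So Ksp = (2s)^2 × s = 4s^3
s = (4.00 x 10^-12 / 4)^(1/3) = 1.000 × 10^-4 M
[Ag^+] = 2s = 2.00 x 10^-4 M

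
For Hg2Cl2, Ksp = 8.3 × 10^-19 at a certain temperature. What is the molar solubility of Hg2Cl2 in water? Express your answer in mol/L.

s = 5.9e-7 M

Hg2Cl2(s) ⇌ Hg2^2+(aq) + 2 Cl^-(aq)
Ksp = [Hg2^2+][Cl^-]^2
With molar solubility s: [Hg2^2+] = s, [Cl^-] = 2s.
Ksp = s(2s)^2 = 4s^3
s = (8.3 × 10^-19 / 4)^(1/3) = 5.9 × 10^-7 M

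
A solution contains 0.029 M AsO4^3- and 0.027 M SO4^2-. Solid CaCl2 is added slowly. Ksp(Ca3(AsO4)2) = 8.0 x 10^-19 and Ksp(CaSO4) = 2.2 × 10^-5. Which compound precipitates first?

Ca3(AsO4)2

Precipitation of each salt starts when its ion product equals its Ksp.
For Ca3(AsO4)2: 8.0 x 10^-19 = (0.029)^2 × [Ca^2+]^3  ⇒  [Ca^2+] = 9.8 × 10^-6 M.
For CaSO4: 2.2 × 10^-5 = 0.027 × [Ca^2+]  ⇒  [Ca^2+] = 8.1 x 10^-4 M.
The salt with the lower threshold [Ca^2+] precipitates first: Ca3(AsO4)2.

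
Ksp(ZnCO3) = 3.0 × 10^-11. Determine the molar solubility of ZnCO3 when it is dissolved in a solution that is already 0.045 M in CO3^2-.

ZnCO3(s) <=> Zn^2+(aq) + CO3^2-(aq)
Ksp = [Zn^2+][CO3^2-]
If s mol/L dissolves here, [Zn^2+] = s, [CO3^2-] = 0.045 + s ≈ 0.045 (common-ion effect: CO3^2- is already 0.045 M).
Ksp ≈ s × 0.045
s = 6.7 × 10^-10 M
Check: s = 6.7 × 10^-10 ≪ 0.045, so the approximation is valid.

s = 6.7 × 10^-10 M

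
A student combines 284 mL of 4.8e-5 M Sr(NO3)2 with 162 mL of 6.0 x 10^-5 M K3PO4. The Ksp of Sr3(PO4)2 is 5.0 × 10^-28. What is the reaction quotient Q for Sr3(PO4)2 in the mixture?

Total volume = 284 + 162 = 446 mL.
[Sr^2+] = 4.8 × 10^-5 × (284/446) = 3.06 x 10^-5 M
[PO4^3-] = 6.0 × 10^-5 × (162/446) = 2.18 × 10^-5 M
Sr3(PO4)2(s) ⇌ 3 Sr^2+(aq) + 2 PO4^3-(aq), so Q = [Sr^2+]^3[PO4^3-]^2
Q = (3.06 x 10^-5)^3(2.18 × 10^-5)^2 = 1.4 x 10^-23
Q > Ksp, so Sr3(PO4)2 will precipitate.

Q = 1.4e-23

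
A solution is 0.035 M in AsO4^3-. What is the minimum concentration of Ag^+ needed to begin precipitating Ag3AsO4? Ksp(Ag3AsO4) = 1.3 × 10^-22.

Ag3AsO4(s) ⇌ 3 Ag^+(aq) + AsO4^3-(aq)
Ksp = [Ag^+]^3[AsO4^3-]
Precipitation begins when Q = Ksp. With [AsO4^3-] = 0.035 M:
1.3 × 10^-22 = (0.035) × [Ag^+]^3
[Ag^+] = (1.3 × 10^-22 / 3.5 x 10^-2)^(1/3) = 1.5 × 10^-7 M

[Ag^+] = 1.5 x 10^-7 M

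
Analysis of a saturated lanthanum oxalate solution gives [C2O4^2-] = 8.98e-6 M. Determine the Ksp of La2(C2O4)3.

La2(C2O4)3(s) <=> 2 La^3+ + 3 C2O4^2-
Stoichiometry gives [La^3+] = (2/3)[C2O4^2-] = 5.987 × 10^-6 M.
Ksp = [La^3+]^2[C2O4^2-]^3
Ksp = (5.987 x 10^-6)^2 × (8.98 x 10^-6)^3 = 2.60 x 10^-26

Ksp = 2.60 × 10^-26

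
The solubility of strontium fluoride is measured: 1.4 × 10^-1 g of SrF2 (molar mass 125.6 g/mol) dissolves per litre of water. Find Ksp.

Molar solubility s = (1.4 × 10^-1 g/L) / (125.6 g/mol) = 1.11 × 10^-3 M.
SrF2(s) ⇌ Sr^2+(aq) + 2 F^-(aq)
If s mol/L of SrF2 dissolves, [Sr^2+] = s and [F^-] = 2s.
Ksp = [Sr^2+][F^-]^2
Ksp = s(2s)^2 = 4s^3
Ksp = 4 × (1.11 × 10^-3)^3 = 5.5 × 10^-9

5.5 × 10^-9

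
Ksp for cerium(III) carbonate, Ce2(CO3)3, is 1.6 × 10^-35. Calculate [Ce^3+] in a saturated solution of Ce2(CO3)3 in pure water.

Ce2(CO3)3(s) ⇌ 2 Ce^3+ + 3 CO3^2-
Ksp = [Ce^3+]^2[CO3^2-]^3
For each mole of Ce2(CO3)3 that dissolves: [Ce^3+] = 2s, [CO3^2-] = 3s.
Substituting: Ksp = (2s)^2(3s)^3 = 108s^5
s = (1.6 × 10^-35 / 108)^(1/5) = 4.31 × 10^-8 M
[Ce^3+] = 2s = 8.6 × 10^-8 M

[Ce^3+] ≈ 8.6 × 10^-8 M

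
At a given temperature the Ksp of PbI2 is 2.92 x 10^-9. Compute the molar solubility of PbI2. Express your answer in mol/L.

s ≈ 9.00 × 10^-4 M

PbI2(s) <=> Pb^2+ + 2 I^-
Ksp = [Pb^2+][I^-]^2
Let s = molar solubility. Then [Pb^2+] = s and [I^-] = 2s.
Ksp = s(2s)^2 = 4s^3
Solving, s = (2.92 x 10^-9/4)^(1/3) = 9.00 x 10^-4 M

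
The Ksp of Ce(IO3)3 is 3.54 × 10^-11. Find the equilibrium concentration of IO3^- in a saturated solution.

Ce(IO3)3(s) <=> Ce^3+ + 3 IO3^-
Ksp = [Ce^3+][IO3^-]^3
With molar solubility s: [Ce^3+] = s, [IO3^-] = 3s.
Ksp = s(3s)^3 = 27s^4
s = (3.54 × 10^-11 / 27)^(1/4) = 1.070 x 10^-3 M
[IO3^-] = 3s = 3.21 × 10^-3 M

[IO3^-] = 3.21 × 10^-3 M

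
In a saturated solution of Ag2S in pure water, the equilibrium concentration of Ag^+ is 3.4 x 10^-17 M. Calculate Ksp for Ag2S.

Ksp ≈ 2.0 × 10^-50

Ag2S(s) ⇌ 2 Ag^+(aq) + S^2-(aq)
Stoichiometry gives [S^2-] = (1/2)[Ag^+] = 1.70 × 10^-17 M.
Ksp = [Ag^+]^2[S^2-]
Ksp = (3.4 × 10^-17)^2 × 1.70 x 10^-17 = 2.0 × 10^-50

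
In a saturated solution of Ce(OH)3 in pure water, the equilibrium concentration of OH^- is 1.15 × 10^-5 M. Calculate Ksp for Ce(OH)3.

Ce(OH)3(s) <=> Ce^3+(aq) + 3 OH^-(aq)
Stoichiometry gives [Ce^3+] = (1/3)[OH^-] = 3.833 × 10^-6 M.
Ksp = [Ce^3+][OH^-]^3
Ksp = 3.833 × 10^-6 × (1.15 × 10^-5)^3 = 5.83 × 10^-21

5.83 × 10^-21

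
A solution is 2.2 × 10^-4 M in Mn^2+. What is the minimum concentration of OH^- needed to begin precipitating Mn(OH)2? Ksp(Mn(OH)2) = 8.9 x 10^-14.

Mn(OH)2(s) <=> Mn^2+ + 2 OH^-
Ksp = [Mn^2+][OH^-]^2
Precipitation begins when Q = Ksp. With [Mn^2+] = 2.2 × 10^-4 M:
8.9 x 10^-14 = (2.2 × 10^-4) × [OH^-]^2
[OH^-] = (8.9 x 10^-14 / 2.2 × 10^-4)^(1/2) = 2.0 × 10^-5 M

2.0 × 10^-5 M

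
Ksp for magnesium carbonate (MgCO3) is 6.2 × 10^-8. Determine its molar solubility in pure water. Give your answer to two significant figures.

2.5 x 10^-4 M

MgCO3(s) ⇌ Mg^2+(aq) + CO3^2-(aq)
Ksp = [Mg^2+][CO3^2-]
Let s = molar solubility. Then [Mg^2+] = s and [CO3^2-] = s.
Ksp = s × s = s^2
s = (6.2 × 10^-8)^(1/2) = 2.5 × 10^-4 M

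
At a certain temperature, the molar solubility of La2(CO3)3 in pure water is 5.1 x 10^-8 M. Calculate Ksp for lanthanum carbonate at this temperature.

La2(CO3)3(s) <=> 2 La^3+(aq) + 3 CO3^2-(aq)
With molar solubility s: [La^3+] = 2s, [CO3^2-] = 3s.
Ksp = [La^3+]^2[CO3^2-]^3
Substituting: Ksp = (2s)^2(3s)^3 = 108s^5
With s = 5.1 × 10^-8: Ksp = 3.7 x 10^-35

Ksp ≈ 3.7 × 10^-35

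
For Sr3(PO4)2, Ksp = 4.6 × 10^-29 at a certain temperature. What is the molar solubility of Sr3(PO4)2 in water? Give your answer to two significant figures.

s ≈ 8.4 × 10^-7 M

Sr3(PO4)2(s) ⇌ 3 Sr^2+ + 2 PO4^3-
Ksp = [Sr^2+]^3[PO4^3-]^2
Let s = molar solubility. Then [Sr^2+] = 3s and [PO4^3-] = 2s.
Ksp = (3s)^3(2s)^2 = 108s^5
Solving, s = (4.6 × 10^-29/108)^(1/5) = 8.4 x 10^-7 M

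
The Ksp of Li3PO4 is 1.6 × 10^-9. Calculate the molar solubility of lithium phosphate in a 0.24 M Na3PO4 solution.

s ≈ 6.3e-4 M

Li3PO4(s) ⇌ 3 Li^+ + PO4^3-
Ksp = [Li^+]^3[PO4^3-]
Let s = moles of Li3PO4 that dissolve per litre. [Li^+] = 3s, [PO4^3-] = 0.24 + s ≈ 0.24 (since PO4^3- from Na3PO4 dominates).
Ksp ≈ (3s)^3 × 0.24
s = 6.3 × 10^-4 M
Check: s = 6.3 × 10^-4 ≪ 0.24, so the approximation is valid.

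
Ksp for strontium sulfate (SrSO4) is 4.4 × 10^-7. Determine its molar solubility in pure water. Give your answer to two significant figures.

SrSO4(s) <=> Sr^2+ + SO4^2-
Ksp = [Sr^2+][SO4^2-]
With molar solubility s: [Sr^2+] = s, [SO4^2-] = s.
Ksp = s^2
s = √(4.4 × 10^-7) = 6.6 x 10^-4 M

s = 6.6e-4 M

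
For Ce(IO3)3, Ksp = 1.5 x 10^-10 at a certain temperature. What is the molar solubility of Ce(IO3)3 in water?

1.5e-3 M

Ce(IO3)3(s) ⇌ Ce^3+(aq) + 3 IO3^-(aq)
Ksp = [Ce^3+][IO3^-]^3
With molar solubility s: [Ce^3+] = s, [IO3^-] = 3s.
So Ksp = s × (3s)^3 = 27s^4
s = (1.5 x 10^-10 / 27)^(1/4) = 1.5 × 10^-3 M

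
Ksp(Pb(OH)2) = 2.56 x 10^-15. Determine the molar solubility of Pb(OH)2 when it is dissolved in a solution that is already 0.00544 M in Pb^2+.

s = 3.43e-7 M

Pb(OH)2(s) ⇌ Pb^2+(aq) + 2 OH^-(aq)
Ksp = [Pb^2+][OH^-]^2
Let s = moles of Pb(OH)2 that dissolve per litre. [Pb^2+] = 0.00544 + s ≈ 0.00544, [OH^-] = 2s (common-ion effect: Pb^2+ is already 0.00544 M).
Ksp ≈ 0.00544 × (2s)^2
s = 3.43 × 10^-7 M
Check: s = 3.4 x 10^-7 ≪ 0.00544, so the approximation is valid.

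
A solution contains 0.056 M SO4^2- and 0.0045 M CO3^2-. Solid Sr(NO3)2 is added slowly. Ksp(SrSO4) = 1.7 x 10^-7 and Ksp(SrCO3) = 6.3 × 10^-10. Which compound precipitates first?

SrCO3

Each salt begins to precipitate when Q = Ksp, i.e. when [Sr^2+] reaches its threshold.
For SrSO4: 1.7 x 10^-7 = 0.056 × [Sr^2+]  ⇒  [Sr^2+] = 3.0 x 10^-6 M.
For SrCO3: 6.3 × 10^-10 = 0.0045 × [Sr^2+]  ⇒  [Sr^2+] = 1.4 × 10^-7 M.
The salt with the lower threshold [Sr^2+] precipitates first: SrCO3.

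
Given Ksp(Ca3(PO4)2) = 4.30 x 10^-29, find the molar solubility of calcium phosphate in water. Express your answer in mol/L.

Ca3(PO4)2(s) ⇌ 3 Ca^2+ + 2 PO4^3-
Ksp = [Ca^2+]^3[PO4^3-]^2
Let s = molar solubility. Then [Ca^2+] = 3s and [PO4^3-] = 2s.
Ksp = (3s)^3(2s)^2 = 108s^5
Solving, s = (4.30 x 10^-29/108)^(1/5) = 8.32 × 10^-7 M

s = 8.32 × 10^-7 M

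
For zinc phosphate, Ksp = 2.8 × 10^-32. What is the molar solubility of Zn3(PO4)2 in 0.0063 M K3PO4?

Zn3(PO4)2(s) ⇌ 3 Zn^2+(aq) + 2 PO4^3-(aq)
Ksp = [Zn^2+]^3[PO4^3-]^2
Let s be the molar solubility in this solution. [Zn^2+] = 3s, [PO4^3-] = 0.0063 + 2s ≈ 0.0063 (since PO4^3- from K3PO4 dominates).
Ksp ≈ (3s)^3 × (0.0063)^2
s = 3.0 x 10^-10 M
Check: 2s = 5.9 x 10^-10 ≪ 0.0063, so the approximation is valid.

3.0 x 10^-10 M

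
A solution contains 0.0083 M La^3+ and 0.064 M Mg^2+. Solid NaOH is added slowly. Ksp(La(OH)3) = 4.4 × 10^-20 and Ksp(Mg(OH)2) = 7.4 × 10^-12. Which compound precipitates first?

La(OH)3

Precipitation of each salt starts when its ion product equals its Ksp.
For La(OH)3: 4.4 × 10^-20 = 0.0083 × [OH^-]^3  ⇒  [OH^-] = 1.7 × 10^-6 M.
For Mg(OH)2: 7.4 × 10^-12 = 0.064 × [OH^-]^2  ⇒  [OH^-] = 1.1 × 10^-5 M.
The salt with the lower threshold [OH^-] precipitates first: La(OH)3.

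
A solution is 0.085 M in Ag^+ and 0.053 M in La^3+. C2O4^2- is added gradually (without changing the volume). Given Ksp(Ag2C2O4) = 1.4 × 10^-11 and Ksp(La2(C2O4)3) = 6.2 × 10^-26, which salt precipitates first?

Each salt begins to precipitate when Q = Ksp, i.e. when [C2O4^2-] reaches its threshold.
For Ag2C2O4: 1.4 × 10^-11 = (0.085)^2 × [C2O4^2-]  ⇒  [C2O4^2-] = 1.9 x 10^-9 M.
For La2(C2O4)3: 6.2 × 10^-26 = (0.053)^2 × [C2O4^2-]^3  ⇒  [C2O4^2-] = 2.8 × 10^-8 M.
The salt with the lower threshold [C2O4^2-] precipitates first: Ag2C2O4.

Ag2C2O4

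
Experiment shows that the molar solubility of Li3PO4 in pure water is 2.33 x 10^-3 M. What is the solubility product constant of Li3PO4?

Li3PO4(s) ⇌ 3 Li^+ + PO4^3-
For each mole of Li3PO4 that dissolves: [Li^+] = 3s, [PO4^3-] = s.
Ksp = [Li^+]^3[PO4^3-]
Ksp = (3s)^3s = 27s^4
Ksp = 27 × (2.33 × 10^-3)^4 = 7.96 × 10^-10

Ksp = 7.96 × 10^-10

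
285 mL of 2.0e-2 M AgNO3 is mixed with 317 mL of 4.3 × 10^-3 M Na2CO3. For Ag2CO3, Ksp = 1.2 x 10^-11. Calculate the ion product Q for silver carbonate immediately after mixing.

Q ≈ 2.0e-7

Total volume = 285 + 317 = 602 mL.
[Ag^+] = 2.0 x 10^-2 × (285/602) = 9.47 x 10^-3 M
[CO3^2-] = 4.3 × 10^-3 × (317/602) = 2.26 × 10^-3 M
Ag2CO3(s) <=> 2 Ag^+(aq) + CO3^2-(aq), so Q = [Ag^+]^2[CO3^2-]
Q = (9.47 × 10^-3)^2(2.26 × 10^-3) = 2.0 × 10^-7
Q > Ksp, so Ag2CO3 will precipitate.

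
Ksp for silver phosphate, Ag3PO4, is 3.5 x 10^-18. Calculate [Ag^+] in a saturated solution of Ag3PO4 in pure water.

Ag3PO4(s) ⇌ 3 Ag^+(aq) + PO4^3-(aq)
Ksp = [Ag^+]^3[PO4^3-]
For each mole of Ag3PO4 that dissolves: [Ag^+] = 3s, [PO4^3-] = s.
So Ksp = (3s)^3 × s = 27s^4
s = (3.5 x 10^-18 / 27)^(1/4) = 1.90 × 10^-5 M
[Ag^+] = 3s = 5.7 x 10^-5 M

[Ag^+] = 5.7e-5 M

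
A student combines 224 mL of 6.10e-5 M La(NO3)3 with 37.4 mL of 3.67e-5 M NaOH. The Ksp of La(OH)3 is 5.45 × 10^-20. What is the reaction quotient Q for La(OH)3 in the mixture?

Total volume = 224 + 37.4 = 261.4 mL.
[La^3+] = 6.10 x 10^-5 × (224/261.4) = 5.227 × 10^-5 M
[OH^-] = 3.67 x 10^-5 × (37.4/261.4) = 5.251 x 10^-6 M
La(OH)3(s) ⇌ La^3+(aq) + 3 OH^-(aq), so Q = [La^3+][OH^-]^3
Q = (5.227 × 10^-5)(5.251 x 10^-6)^3 = 7.57 × 10^-21
Q < Ksp, so no precipitate of La(OH)3 forms.

Q ≈ 7.57 × 10^-21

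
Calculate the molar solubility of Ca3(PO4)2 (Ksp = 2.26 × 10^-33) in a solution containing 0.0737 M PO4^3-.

Ca3(PO4)2(s) ⇌ 3 Ca^2+(aq) + 2 PO4^3-(aq)
Ksp = [Ca^2+]^3[PO4^3-]^2
Let s be the molar solubility in this solution. [Ca^2+] = 3s, [PO4^3-] = 0.0737 + 2s ≈ 0.0737 (common-ion effect: PO4^3- is already 0.0737 M).
Ksp ≈ (3s)^3 × (0.0737)^2
s = 2.49 × 10^-11 M
Check: 2s = 5.0 × 10^-11 ≪ 0.0737, so the approximation is valid.

2.49 × 10^-11 M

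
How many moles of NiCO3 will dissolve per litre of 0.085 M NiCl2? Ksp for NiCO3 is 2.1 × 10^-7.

NiCO3(s) ⇌ Ni^2+(aq) + CO3^2-(aq)
Ksp = [Ni^2+][CO3^2-]
Let s be the molar solubility in this solution. [Ni^2+] = 0.085 + s ≈ 0.085, [CO3^2-] = s (Ksp is small, so little additional dissolves).
Ksp ≈ 0.085 × s
s = 2.5 × 10^-6 M
Check: s = 2.5 × 10^-6 ≪ 0.085, so the approximation is valid.

2.5e-6 M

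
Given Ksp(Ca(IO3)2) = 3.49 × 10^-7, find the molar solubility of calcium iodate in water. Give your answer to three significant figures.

Ca(IO3)2(s) <=> Ca^2+(aq) + 2 IO3^-(aq)
Ksp = [Ca^2+][IO3^-]^2
Let s = molar solubility. Then [Ca^2+] = s and [IO3^-] = 2s.
So Ksp = s × (2s)^2 = 4s^3
s^3 = 3.49 × 10^-7 / 4, so s = 4.44 × 10^-3 M

s ≈ 4.44e-3 M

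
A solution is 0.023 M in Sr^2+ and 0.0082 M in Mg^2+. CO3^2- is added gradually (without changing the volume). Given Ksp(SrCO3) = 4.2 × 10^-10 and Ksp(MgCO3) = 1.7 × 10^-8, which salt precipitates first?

Precipitation of each salt starts when its ion product equals its Ksp.
For SrCO3: 4.2 × 10^-10 = 0.023 × [CO3^2-]  ⇒  [CO3^2-] = 1.8 × 10^-8 M.
For MgCO3: 1.7 × 10^-8 = 0.0082 × [CO3^2-]  ⇒  [CO3^2-] = 2.1 x 10^-6 M.
The salt with the lower threshold [CO3^2-] precipitates first: SrCO3.

SrCO3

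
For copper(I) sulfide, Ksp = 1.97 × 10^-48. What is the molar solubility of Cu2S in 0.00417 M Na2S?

s ≈ 1.09 × 10^-23 M

Cu2S(s) ⇌ 2 Cu^+ + S^2-
Ksp = [Cu^+]^2[S^2-]
If s mol/L dissolves here, [Cu^+] = 2s, [S^2-] = 0.00417 + s ≈ 0.00417 (Ksp is small, so little additional dissolves).
Ksp ≈ (2s)^2 × 0.00417
s = 1.09 × 10^-23 M
Check: s = 1.1 × 10^-23 ≪ 0.00417, so the approximation is valid.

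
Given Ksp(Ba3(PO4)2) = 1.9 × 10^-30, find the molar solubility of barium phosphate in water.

s ≈ 4.5 × 10^-7 M

Ba3(PO4)2(s) ⇌ 3 Ba^2+ + 2 PO4^3-
Ksp = [Ba^2+]^3[PO4^3-]^2
Let s = molar solubility. Then [Ba^2+] = 3s and [PO4^3-] = 2s.
Substituting: Ksp = (3s)^3(2s)^2 = 108s^5
Solving, s = (1.9 × 10^-30/108)^(1/5) = 4.5 × 10^-7 M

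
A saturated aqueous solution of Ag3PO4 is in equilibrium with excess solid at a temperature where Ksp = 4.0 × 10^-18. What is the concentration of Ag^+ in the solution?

[Ag^+] ≈ 5.9 x 10^-5 M

Ag3PO4(s) ⇌ 3 Ag^+ + PO4^3-
Ksp = [Ag^+]^3[PO4^3-]
For each mole of Ag3PO4 that dissolves: [Ag^+] = 3s, [PO4^3-] = s.
Substituting: Ksp = (3s)^3s = 27s^4
s^4 = 4.0 × 10^-18 / 27, so s = 1.96 x 10^-5 M
[Ag^+] = 3s = 5.9 × 10^-5 M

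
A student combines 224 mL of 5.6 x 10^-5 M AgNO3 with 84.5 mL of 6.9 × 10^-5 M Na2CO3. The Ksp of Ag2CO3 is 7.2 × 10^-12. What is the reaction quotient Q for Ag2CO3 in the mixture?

Q ≈ 3.1 × 10^-14

Total volume = 224 + 84.5 = 308.5 mL.
[Ag^+] = 5.6 × 10^-5 × (224/308.5) = 4.07 × 10^-5 M
[CO3^2-] = 6.9 x 10^-5 × (84.5/308.5) = 1.89 × 10^-5 M
Ag2CO3(s) ⇌ 2 Ag^+ + CO3^2-, so Q = [Ag^+]^2[CO3^2-]
Q = (4.07 × 10^-5)^2(1.89 x 10^-5) = 3.1 × 10^-14
Q < Ksp, so no precipitate of Ag2CO3 forms.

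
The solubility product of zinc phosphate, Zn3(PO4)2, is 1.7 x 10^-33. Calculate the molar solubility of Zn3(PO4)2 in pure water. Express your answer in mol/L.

Zn3(PO4)2(s) <=> 3 Zn^2+ + 2 PO4^3-
Ksp = [Zn^2+]^3[PO4^3-]^2
If s mol/L of Zn3(PO4)2 dissolves, [Zn^2+] = 3s and [PO4^3-] = 2s.
Ksp = (3s)^3(2s)^2 = 108s^5
Solving, s = (1.7 x 10^-33/108)^(1/5) = 1.1 × 10^-7 M

1.1 × 10^-7 M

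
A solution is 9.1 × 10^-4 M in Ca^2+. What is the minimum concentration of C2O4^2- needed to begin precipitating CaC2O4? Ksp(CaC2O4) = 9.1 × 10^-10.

[C2O4^2-] ≈ 1.0 × 10^-6 M

CaC2O4(s) ⇌ Ca^2+ + C2O4^2-
Ksp = [Ca^2+][C2O4^2-]
Precipitation begins when Q = Ksp. With [Ca^2+] = 9.1 × 10^-4 M:
9.1 × 10^-10 = (9.1 × 10^-4) × [C2O4^2-]
[C2O4^2-] = (9.1 × 10^-10 / 9.1 × 10^-4) = 1.0 × 10^-6 M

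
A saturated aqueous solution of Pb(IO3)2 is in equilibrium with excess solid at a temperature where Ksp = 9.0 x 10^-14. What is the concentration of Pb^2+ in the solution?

Pb(IO3)2(s) ⇌ Pb^2+(aq) + 2 IO3^-(aq)
Ksp = [Pb^2+][IO3^-]^2
With molar solubility s: [Pb^2+] = s, [IO3^-] = 2s.
Substituting: Ksp = s(2s)^2 = 4s^3
s^3 = 9.0 x 10^-14 / 4, so s = 2.82 x 10^-5 M
[Pb^2+] = s = 2.8 × 10^-5 M

2.8e-5 M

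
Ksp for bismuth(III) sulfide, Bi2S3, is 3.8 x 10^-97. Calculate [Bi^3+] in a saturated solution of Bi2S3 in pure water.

[Bi^3+] = 4.1 × 10^-20 M

Bi2S3(s) ⇌ 2 Bi^3+ + 3 S^2-
Ksp = [Bi^3+]^2[S^2-]^3
For each mole of Bi2S3 that dissolves: [Bi^3+] = 2s, [S^2-] = 3s.
So Ksp = (2s)^2 × (3s)^3 = 108s^5
Solving, s = (3.8 x 10^-97/108)^(1/5) = 2.04 × 10^-20 M
[Bi^3+] = 2s = 4.1 x 10^-20 M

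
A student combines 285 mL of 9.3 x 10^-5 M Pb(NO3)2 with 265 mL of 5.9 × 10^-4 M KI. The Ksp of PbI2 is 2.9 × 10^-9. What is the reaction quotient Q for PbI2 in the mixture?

Total volume = 285 + 265 = 550 mL.
[Pb^2+] = 9.3 x 10^-5 × (285/550) = 4.82 × 10^-5 M
[I^-] = 5.9 × 10^-4 × (265/550) = 2.84 x 10^-4 M
PbI2(s) <=> Pb^2+(aq) + 2 I^-(aq), so Q = [Pb^2+][I^-]^2
Q = (4.82 × 10^-5)(2.84 x 10^-4)^2 = 3.9 x 10^-12
Q < Ksp, so no precipitate of PbI2 forms.

Q = 3.9 × 10^-12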